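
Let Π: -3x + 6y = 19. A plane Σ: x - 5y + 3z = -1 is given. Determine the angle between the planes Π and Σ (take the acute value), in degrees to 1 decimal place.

cos θ = |n₁·n₂| / (|n₁||n₂|) = |-33| / (√45 · √35).
θ = arccos(0.83152) ≈ 33.7°.

33.7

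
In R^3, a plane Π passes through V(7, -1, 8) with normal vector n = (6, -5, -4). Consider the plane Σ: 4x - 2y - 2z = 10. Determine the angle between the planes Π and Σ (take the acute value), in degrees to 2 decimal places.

12.31

Π: n·r = n·V gives 6x - 5y - 4z = 15.
cos θ = |n₁·n₂| / (|n₁||n₂|) = |42| / (√77 · √24).
θ = arccos(0.97701) ≈ 12.31°.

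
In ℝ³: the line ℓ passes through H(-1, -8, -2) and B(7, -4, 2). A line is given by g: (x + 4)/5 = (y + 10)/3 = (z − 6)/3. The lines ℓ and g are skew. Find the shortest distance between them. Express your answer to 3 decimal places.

A direction vector for ℓ is B − H = (8, 4, 4).
g has direction (5, 3, 3) through (-4, -10, 6).
Common perpendicular direction n = (8, 4, 4) × (5, 3, 3) = (0, -4, 4).
With w = (-4, -10, 6) − (-1, -8, -2) = (-3, -2, 8), w · n = 40.
Distance = |w · n| / |n| = |40| / √32 ≈ 7.071.

7.071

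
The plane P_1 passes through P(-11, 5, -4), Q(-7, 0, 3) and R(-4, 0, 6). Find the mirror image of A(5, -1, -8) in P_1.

(-15, 11, 12)

PQ = (4, -5, 7), PR = (7, -5, 10); a normal to P_1 is PQ × PR = (-15, 9, 15).
Using P: P_1 has equation -15x + 9y + 15z = 150.
λ = (n·A − d)/|n|² = (-204 − 150)/531 = -2/3.
Reflection = A − 2λn = (5, -1, -8) − (-4/3)·(-15, 9, 15) = (-15, 11, 12).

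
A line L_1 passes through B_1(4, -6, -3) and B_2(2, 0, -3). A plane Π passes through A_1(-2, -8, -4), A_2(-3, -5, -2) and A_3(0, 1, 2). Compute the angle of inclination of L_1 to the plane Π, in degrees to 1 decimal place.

31.8

A direction vector for L_1 is B_2 − B_1 = (-2, 6, 0).
A_1A_2 = (-1, 3, 2), A_1A_3 = (2, 9, 6); a normal to Π is A_1A_2 × A_1A_3 = (0, 10, -15).
Using A_1: Π has equation 10y - 15z = -20.
sin θ = |n·v| / (|n||v|) = |60| / (√325 · √40) = 0.52623.
θ ≈ 31.8°.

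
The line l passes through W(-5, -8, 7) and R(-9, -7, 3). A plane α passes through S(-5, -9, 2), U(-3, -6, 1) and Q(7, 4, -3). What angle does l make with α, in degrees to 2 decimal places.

A direction vector for l is R − W = (-4, 1, -4).
SU = (2, 3, -1), SQ = (12, 13, -5); a normal to α is SU × SQ = (-2, -2, -10).
Using S: α has equation -2x - 2y - 10z = 8.
sin θ = |n·v| / (|n||v|) = |46| / (√108 · √33) = 0.77053.
θ ≈ 50.40°.

50.40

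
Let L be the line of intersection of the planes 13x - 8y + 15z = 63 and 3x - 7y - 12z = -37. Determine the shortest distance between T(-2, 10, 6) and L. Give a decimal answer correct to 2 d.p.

Direction of L: (13, -8, 15) × (3, -7, -12) = (201, 201, -67).
A point on L: solving the two plane equations with x = -4 gives (-4, -5, 5).
Taking (-4, -5, 5) on L with direction v = (201, 201, -67): w = T − (-4, -5, 5) = (2, 15, 1), and w × v = (-1206, 335, -2613).
Distance = |w × v| / |v| = √8394430 / √85291 ≈ 9.92.

9.92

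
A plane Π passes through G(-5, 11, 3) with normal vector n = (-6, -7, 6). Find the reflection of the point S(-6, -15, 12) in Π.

Π: n·r = n·G gives -6x - 7y + 6z = -29.
λ = (n·S − d)/|n|² = (213 − (-29))/121 = 2.
Reflection = S − 2λn = (-6, -15, 12) − 4·(-6, -7, 6) = (18, 13, -12).

(18, 13, -12)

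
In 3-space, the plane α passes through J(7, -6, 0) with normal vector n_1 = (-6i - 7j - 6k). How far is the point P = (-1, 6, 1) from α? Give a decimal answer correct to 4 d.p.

3.8182

α: n_1·r = n_1·J gives -6x - 7y - 6z = 0.
n·P − d = (-6)·(-1) + (-7)·(6) + (-6)·(1) − 0 = -42; |n| = √121.
Distance = |-42| / √121 = 42/√121 ≈ 3.8182.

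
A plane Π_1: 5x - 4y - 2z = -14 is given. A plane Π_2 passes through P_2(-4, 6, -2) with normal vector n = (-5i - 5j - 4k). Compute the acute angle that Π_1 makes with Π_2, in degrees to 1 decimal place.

Π_2: n·r = n·P_2 gives -5x - 5y - 4z = -2.
cos θ = |n₁·n₂| / (|n₁||n₂|) = |3| / (√45 · √66).
θ = arccos(0.05505) ≈ 86.8°.

86.8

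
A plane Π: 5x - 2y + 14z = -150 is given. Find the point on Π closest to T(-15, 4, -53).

Foot = T − λn with λ = (n·T − d)/|n|² = (-825 − (-150))/225 = -3.
Foot = (-15, 4, -53) − (-3)·(5, -2, 14) = (0, -2, -11).

(0, -2, -11)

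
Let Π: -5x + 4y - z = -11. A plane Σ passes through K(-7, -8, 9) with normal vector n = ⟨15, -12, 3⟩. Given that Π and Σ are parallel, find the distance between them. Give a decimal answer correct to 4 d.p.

Σ: n·r = n·K gives 15x - 12y + 3z = 18.
Rescale Σ by 1/(-3): -5x + 4y - z = -6. Then distance = |-11 − (-6)| / √42 ≈ 0.7715.

0.7715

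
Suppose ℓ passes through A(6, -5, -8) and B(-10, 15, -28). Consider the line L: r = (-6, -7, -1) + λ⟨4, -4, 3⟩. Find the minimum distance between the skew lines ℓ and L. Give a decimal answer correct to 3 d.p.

4.684

A direction vector for ℓ is B − A = (-16, 20, -20).
Common perpendicular direction n = (-16, 20, -20) × (4, -4, 3) = (-20, -32, -16).
With w = (-6, -7, -1) − (6, -5, -8) = (-12, -2, 7), w · n = 192.
Distance = |w · n| / |n| = |192| / √1680 ≈ 4.684.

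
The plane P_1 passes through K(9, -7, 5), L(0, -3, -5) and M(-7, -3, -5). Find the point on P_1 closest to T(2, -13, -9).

(2, -3, -5)

KL = (-9, 4, -10), KM = (-16, 4, -10); a normal to P_1 is KL × KM = (0, 70, 28).
Using K: P_1 has equation 70y + 28z = -350.
Foot = T − λn with λ = (n·T − d)/|n|² = (-1162 − (-350))/5684 = -1/7.
Foot = (2, -13, -9) − (-1/7)·(0, 70, 28) = (2, -3, -5).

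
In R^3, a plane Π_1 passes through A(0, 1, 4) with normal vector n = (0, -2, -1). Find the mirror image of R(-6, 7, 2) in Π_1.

(-6, -1, -2)

Π_1: n·r = n·A gives -2y - z = -6.
λ = (n·R − d)/|n|² = (-16 − (-6))/5 = -2.
Reflection = R − 2λn = (-6, 7, 2) − (-4)·(0, -2, -1) = (-6, -1, -2).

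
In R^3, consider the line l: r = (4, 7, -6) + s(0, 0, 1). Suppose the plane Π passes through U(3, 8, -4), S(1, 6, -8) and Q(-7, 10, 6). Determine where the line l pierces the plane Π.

US = (-2, -2, -4), UQ = (-10, 2, 10); a normal to Π is US × UQ = (-12, 60, -24).
Using U: Π has equation -12x + 60y - 24z = 540.
Substitute r = (4, 7, -6) + t(0, 0, 1) into the plane: 516 + (-24)t = 540, so t = -1.
Intersection: (4, 7, -6) + (-1)·(0, 0, 1) = (4, 7, -7).

(4, 7, -7)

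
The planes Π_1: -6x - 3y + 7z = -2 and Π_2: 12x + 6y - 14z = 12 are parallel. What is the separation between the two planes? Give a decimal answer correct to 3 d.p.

Rescale Π_2 by 1/(-2): -6x - 3y + 7z = -6. Then distance = |-2 − (-6)| / √94 ≈ 0.413.

0.413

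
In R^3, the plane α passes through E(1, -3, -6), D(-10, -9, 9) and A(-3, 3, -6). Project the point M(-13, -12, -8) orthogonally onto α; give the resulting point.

ED = (-11, -6, 15), EA = (-4, 6, 0); a normal to α is ED × EA = (-90, -60, -90).
Using E: α has equation -90x - 60y - 90z = 630.
Foot = M − λn with λ = (n·M − d)/|n|² = (2610 − 630)/19800 = 1/10.
Foot = (-13, -12, -8) − (1/10)·(-90, -60, -90) = (-4, -6, 1).

(-4, -6, 1)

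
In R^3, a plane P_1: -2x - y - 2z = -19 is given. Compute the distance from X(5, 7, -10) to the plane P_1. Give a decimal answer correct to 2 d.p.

7.33

n·X − d = (-2)·(5) + (-1)·(7) + (-2)·(-10) − (-19) = 22; |n| = √9.
Distance = |22| / √9 = 22/√9 ≈ 7.33.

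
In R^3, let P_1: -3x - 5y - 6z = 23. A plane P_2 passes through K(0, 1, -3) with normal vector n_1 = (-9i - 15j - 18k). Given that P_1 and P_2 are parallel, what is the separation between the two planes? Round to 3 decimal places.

P_2: n_1·r = n_1·K gives -9x - 15y - 18z = 39.
Rescale P_2 by 1/3: -3x - 5y - 6z = 13. Then distance = |23 − 13| / √70 ≈ 1.195.

1.195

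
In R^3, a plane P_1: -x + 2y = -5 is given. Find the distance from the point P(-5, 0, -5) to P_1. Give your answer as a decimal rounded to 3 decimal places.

n·P − d = (-1)·(-5) + (2)·(0) + (0)·(-5) − (-5) = 10; |n| = √5.
Distance = |10| / √5 = 10/√5 ≈ 4.472.

4.472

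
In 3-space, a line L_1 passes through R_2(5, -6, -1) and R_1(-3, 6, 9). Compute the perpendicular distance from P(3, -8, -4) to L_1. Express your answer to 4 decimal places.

3.5088

A direction vector for L_1 is R_1 − R_2 = (-8, 12, 10).
Taking (5, -6, -1) on L_1 with direction v = (-8, 12, 10): w = P − (5, -6, -1) = (-2, -2, -3), and w × v = (16, 44, -40).
Distance = |w × v| / |v| = √3792 / √308 ≈ 3.5088.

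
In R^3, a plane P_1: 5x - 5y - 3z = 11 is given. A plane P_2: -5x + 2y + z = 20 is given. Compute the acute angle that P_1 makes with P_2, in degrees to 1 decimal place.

cos θ = |n₁·n₂| / (|n₁||n₂|) = |-38| / (√59 · √30).
θ = arccos(0.90323) ≈ 25.4°.

25.4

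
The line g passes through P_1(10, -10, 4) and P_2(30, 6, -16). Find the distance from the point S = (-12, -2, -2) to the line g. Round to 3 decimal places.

A direction vector for g is P_2 − P_1 = (20, 16, -20).
Taking (10, -10, 4) on g with direction v = (20, 16, -20): w = S − (10, -10, 4) = (-22, 8, -6), and w × v = (-64, -560, -512).
Distance = |w × v| / |v| = √579840 / √1056 ≈ 23.433.

23.433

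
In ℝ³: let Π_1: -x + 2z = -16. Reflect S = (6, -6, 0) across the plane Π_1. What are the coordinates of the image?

λ = (n·S − d)/|n|² = (-6 − (-16))/5 = 2.
Reflection = S − 2λn = (6, -6, 0) − 4·(-1, 0, 2) = (10, -6, -8).

(10, -6, -8)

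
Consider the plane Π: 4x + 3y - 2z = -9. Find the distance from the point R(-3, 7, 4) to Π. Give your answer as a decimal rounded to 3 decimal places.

1.857

n·R − d = (4)·(-3) + (3)·(7) + (-2)·(4) − (-9) = 10; |n| = √29.
Distance = |10| / √29 = 10/√29 ≈ 1.857.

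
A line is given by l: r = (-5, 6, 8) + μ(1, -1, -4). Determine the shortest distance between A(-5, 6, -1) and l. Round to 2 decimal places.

Taking (-5, 6, 8) on l with direction v = (1, -1, -4): w = A − (-5, 6, 8) = (0, 0, -9), and w × v = (-9, -9, 0).
Distance = |w × v| / |v| = √162 / √18 ≈ 3.00.

3.00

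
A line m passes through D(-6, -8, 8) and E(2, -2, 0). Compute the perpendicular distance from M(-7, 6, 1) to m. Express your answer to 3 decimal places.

A direction vector for m is E − D = (8, 6, -8).
Taking (-6, -8, 8) on m with direction v = (8, 6, -8): w = M − (-6, -8, 8) = (-1, 14, -7), and w × v = (-70, -64, -118).
Distance = |w × v| / |v| = √22920 / √164 ≈ 11.822.

11.822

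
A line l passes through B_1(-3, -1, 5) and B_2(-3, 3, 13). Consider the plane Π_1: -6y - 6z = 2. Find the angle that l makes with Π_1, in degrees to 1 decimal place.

71.6

A direction vector for l is B_2 − B_1 = (0, 4, 8).
sin θ = |n·v| / (|n||v|) = |-72| / (√72 · √80) = 0.94868.
θ ≈ 71.6°.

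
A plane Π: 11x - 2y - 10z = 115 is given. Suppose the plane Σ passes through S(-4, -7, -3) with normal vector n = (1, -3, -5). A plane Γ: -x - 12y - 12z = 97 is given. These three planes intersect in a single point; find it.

Σ: n·r = n·S gives x - 3y - 5z = 32.
Solving the 3×3 linear system 11x - 2y - 10z = 115, x - 3y - 5z = 32, -x - 12y - 12z = 97 (e.g. by elimination or Cramer's rule, determinant = -148) gives (11, -12, 3).

(11, -12, 3)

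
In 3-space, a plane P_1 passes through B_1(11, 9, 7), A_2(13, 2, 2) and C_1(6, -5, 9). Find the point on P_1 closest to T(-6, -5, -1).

B_1A_2 = (2, -7, -5), B_1C_1 = (-5, -14, 2); a normal to P_1 is B_1A_2 × B_1C_1 = (-84, 21, -63).
Using B_1: P_1 has equation -84x + 21y - 63z = -1176.
Foot = T − λn with λ = (n·T − d)/|n|² = (462 − (-1176))/11466 = 1/7.
Foot = (-6, -5, -1) − (1/7)·(-84, 21, -63) = (6, -8, 8).

(6, -8, 8)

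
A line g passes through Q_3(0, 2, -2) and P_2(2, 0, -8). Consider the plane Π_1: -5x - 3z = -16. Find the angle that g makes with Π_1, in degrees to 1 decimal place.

A direction vector for g is P_2 − Q_3 = (2, -2, -6).
sin θ = |n·v| / (|n||v|) = |8| / (√34 · √44) = 0.20684.
θ ≈ 11.9°.

11.9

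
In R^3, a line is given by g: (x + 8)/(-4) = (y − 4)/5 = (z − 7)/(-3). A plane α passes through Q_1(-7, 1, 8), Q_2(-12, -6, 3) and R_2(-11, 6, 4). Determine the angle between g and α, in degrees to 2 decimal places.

5.74

g has direction (-4, 5, -3) through (-8, 4, 7).
Q_1Q_2 = (-5, -7, -5), Q_1R_2 = (-4, 5, -4); a normal to α is Q_1Q_2 × Q_1R_2 = (53, 0, -53).
Using Q_1: α has equation 53x - 53z = -795.
sin θ = |n·v| / (|n||v|) = |-53| / (√5618 · √50) = 0.10000.
θ ≈ 5.74°.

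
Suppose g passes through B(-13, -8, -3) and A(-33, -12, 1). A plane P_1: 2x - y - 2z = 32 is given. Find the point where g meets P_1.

A direction vector for g is A − B = (-20, -4, 4).
Substitute r = (-13, -8, -3) + t(-20, -4, 4) into the plane: -12 + (-44)t = 32, so t = -1.
Intersection: (-13, -8, -3) + (-1)·(-20, -4, 4) = (7, -4, -7).

(7, -4, -7)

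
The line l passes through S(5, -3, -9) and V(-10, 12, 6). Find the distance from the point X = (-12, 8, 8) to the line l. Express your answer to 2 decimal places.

A direction vector for l is V − S = (-15, 15, 15).
Taking (5, -3, -9) on l with direction v = (-15, 15, 15): w = X − (5, -3, -9) = (-17, 11, 17), and w × v = (-90, 0, -90).
Distance = |w × v| / |v| = √16200 / √675 ≈ 4.90.

4.90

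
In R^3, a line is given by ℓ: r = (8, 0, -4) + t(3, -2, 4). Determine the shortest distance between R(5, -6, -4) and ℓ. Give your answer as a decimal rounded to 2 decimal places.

6.69

Taking (8, 0, -4) on ℓ with direction v = (3, -2, 4): w = R − (8, 0, -4) = (-3, -6, 0), and w × v = (-24, 12, 24).
Distance = |w × v| / |v| = √1296 / √29 ≈ 6.69.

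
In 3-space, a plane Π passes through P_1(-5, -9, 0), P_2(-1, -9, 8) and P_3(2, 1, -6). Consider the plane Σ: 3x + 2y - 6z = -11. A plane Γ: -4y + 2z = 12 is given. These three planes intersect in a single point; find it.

P_1P_2 = (4, 0, 8), P_1P_3 = (7, 10, -6); a normal to Π is P_1P_2 × P_1P_3 = (-80, 80, 40).
Using P_1: Π has equation -80x + 80y + 40z = -320.
Solving the 3×3 linear system -80x + 80y + 40z = -320, 3x + 2y - 6z = -11, -4y + 2z = 12 (e.g. by elimination or Cramer's rule, determinant = 640) gives (5, -1, 4).

(5, -1, 4)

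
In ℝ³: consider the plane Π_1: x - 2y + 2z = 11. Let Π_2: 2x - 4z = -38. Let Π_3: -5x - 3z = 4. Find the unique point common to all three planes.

(-5, -1, 7)

Solving the 3×3 linear system x - 2y + 2z = 11, 2x - 4z = -38, -5x - 3z = 4 (e.g. by elimination or Cramer's rule, determinant = -52) gives (-5, -1, 7).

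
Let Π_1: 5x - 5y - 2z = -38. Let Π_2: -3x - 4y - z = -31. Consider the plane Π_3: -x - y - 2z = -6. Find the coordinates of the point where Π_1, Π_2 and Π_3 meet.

Solving the 3×3 linear system 5x - 5y - 2z = -38, -3x - 4y - z = -31, -x - y - 2z = -6 (e.g. by elimination or Cramer's rule, determinant = 62) gives (0, 8, -1).

(0, 8, -1)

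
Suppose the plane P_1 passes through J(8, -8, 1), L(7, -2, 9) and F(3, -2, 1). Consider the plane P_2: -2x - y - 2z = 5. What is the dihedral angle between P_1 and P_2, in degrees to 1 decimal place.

JL = (-1, 6, 8), JF = (-5, 6, 0); a normal to P_1 is JL × JF = (-48, -40, 24).
Using J: P_1 has equation -48x - 40y + 24z = -40.
cos θ = |n₁·n₂| / (|n₁||n₂|) = |88| / (√4480 · √9).
θ = arccos(0.43825) ≈ 64.0°.

64.0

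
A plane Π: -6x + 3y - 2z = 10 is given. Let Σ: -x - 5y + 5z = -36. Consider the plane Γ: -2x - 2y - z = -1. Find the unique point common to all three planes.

(1, 2, -5)

Solving the 3×3 linear system -6x + 3y - 2z = 10, -x - 5y + 5z = -36, -2x - 2y - z = -1 (e.g. by elimination or Cramer's rule, determinant = -107) gives (1, 2, -5).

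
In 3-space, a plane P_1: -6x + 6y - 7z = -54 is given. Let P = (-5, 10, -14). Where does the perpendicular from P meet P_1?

(7, -2, 0)

Foot = P − λn with λ = (n·P − d)/|n|² = (188 − (-54))/121 = 2.
Foot = (-5, 10, -14) − 2·(-6, 6, -7) = (7, -2, 0).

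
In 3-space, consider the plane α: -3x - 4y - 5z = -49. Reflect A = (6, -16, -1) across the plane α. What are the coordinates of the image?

(18, 0, 19)

λ = (n·A − d)/|n|² = (51 − (-49))/50 = 2.
Reflection = A − 2λn = (6, -16, -1) − 4·(-3, -4, -5) = (18, 0, 19).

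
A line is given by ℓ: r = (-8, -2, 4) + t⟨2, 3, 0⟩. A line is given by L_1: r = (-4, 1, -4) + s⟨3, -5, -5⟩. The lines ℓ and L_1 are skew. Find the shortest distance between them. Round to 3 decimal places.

Common perpendicular direction n = (2, 3, 0) × (3, -5, -5) = (-15, 10, -19).
With w = (-4, 1, -4) − (-8, -2, 4) = (4, 3, -8), w · n = 122.
Distance = |w · n| / |n| = |122| / √686 ≈ 4.658.

4.658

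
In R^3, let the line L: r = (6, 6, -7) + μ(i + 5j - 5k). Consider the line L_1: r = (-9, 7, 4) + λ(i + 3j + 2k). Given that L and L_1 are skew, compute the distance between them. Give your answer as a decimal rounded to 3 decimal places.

Common perpendicular direction n = (1, 5, -5) × (1, 3, 2) = (25, -7, -2).
With w = (-9, 7, 4) − (6, 6, -7) = (-15, 1, 11), w · n = -404.
Distance = |w · n| / |n| = |-404| / √678 ≈ 15.516.

15.516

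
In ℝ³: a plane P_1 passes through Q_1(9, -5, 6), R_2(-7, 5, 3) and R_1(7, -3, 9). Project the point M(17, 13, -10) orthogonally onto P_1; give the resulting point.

(5, -5, -6)

Q_1R_2 = (-16, 10, -3), Q_1R_1 = (-2, 2, 3); a normal to P_1 is Q_1R_2 × Q_1R_1 = (36, 54, -12).
Using Q_1: P_1 has equation 36x + 54y - 12z = -18.
Foot = M − λn with λ = (n·M − d)/|n|² = (1434 − (-18))/4356 = 1/3.
Foot = (17, 13, -10) − (1/3)·(36, 54, -12) = (5, -5, -6).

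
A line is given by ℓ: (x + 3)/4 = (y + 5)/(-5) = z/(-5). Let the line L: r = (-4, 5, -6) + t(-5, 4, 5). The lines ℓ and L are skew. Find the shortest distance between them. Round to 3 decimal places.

ℓ has direction (4, -5, -5) through (-3, -5, 0).
Common perpendicular direction n = (4, -5, -5) × (-5, 4, 5) = (-5, 5, -9).
With w = (-4, 5, -6) − (-3, -5, 0) = (-1, 10, -6), w · n = 109.
Distance = |w · n| / |n| = |109| / √131 ≈ 9.523.

9.523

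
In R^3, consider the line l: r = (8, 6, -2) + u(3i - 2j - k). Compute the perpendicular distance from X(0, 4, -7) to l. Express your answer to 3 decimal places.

Taking (8, 6, -2) on l with direction v = (3, -2, -1): w = X − (8, 6, -2) = (-8, -2, -5), and w × v = (-8, -23, 22).
Distance = |w × v| / |v| = √1077 / √14 ≈ 8.771.

8.771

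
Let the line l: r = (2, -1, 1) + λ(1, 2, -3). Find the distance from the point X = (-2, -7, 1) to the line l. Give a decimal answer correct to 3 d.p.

Taking (2, -1, 1) on l with direction v = (1, 2, -3): w = X − (2, -1, 1) = (-4, -6, 0), and w × v = (18, -12, -2).
Distance = |w × v| / |v| = √472 / √14 ≈ 5.806.

5.806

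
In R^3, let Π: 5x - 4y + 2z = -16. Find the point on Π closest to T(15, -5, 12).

(0, 7, 6)

Foot = T − λn with λ = (n·T − d)/|n|² = (119 − (-16))/45 = 3.
Foot = (15, -5, 12) − 3·(5, -4, 2) = (0, 7, 6).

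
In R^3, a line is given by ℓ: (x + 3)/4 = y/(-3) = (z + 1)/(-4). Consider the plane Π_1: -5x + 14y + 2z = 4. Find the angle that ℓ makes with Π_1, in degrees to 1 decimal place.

ℓ has direction (4, -3, -4) through (-3, 0, -1).
sin θ = |n·v| / (|n||v|) = |-70| / (√225 · √41) = 0.72881.
θ ≈ 46.8°.

46.8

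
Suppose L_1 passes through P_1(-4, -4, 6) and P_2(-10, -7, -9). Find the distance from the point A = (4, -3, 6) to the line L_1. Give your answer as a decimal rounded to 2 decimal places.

A direction vector for L_1 is P_2 − P_1 = (-6, -3, -15).
Taking (-4, -4, 6) on L_1 with direction v = (-6, -3, -15): w = A − (-4, -4, 6) = (8, 1, 0), and w × v = (-15, 120, -18).
Distance = |w × v| / |v| = √14949 / √270 ≈ 7.44.

7.44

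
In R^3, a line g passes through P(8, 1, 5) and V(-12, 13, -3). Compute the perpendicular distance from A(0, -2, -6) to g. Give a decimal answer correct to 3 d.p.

10.958

A direction vector for g is V − P = (-20, 12, -8).
Taking (8, 1, 5) on g with direction v = (-20, 12, -8): w = A − (8, 1, 5) = (-8, -3, -11), and w × v = (156, 156, -156).
Distance = |w × v| / |v| = √73008 / √608 ≈ 10.958.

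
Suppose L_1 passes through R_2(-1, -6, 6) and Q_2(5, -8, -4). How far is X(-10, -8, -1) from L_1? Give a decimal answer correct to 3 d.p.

A direction vector for L_1 is Q_2 − R_2 = (6, -2, -10).
Taking (-1, -6, 6) on L_1 with direction v = (6, -2, -10): w = X − (-1, -6, 6) = (-9, -2, -7), and w × v = (6, -132, 30).
Distance = |w × v| / |v| = √18360 / √140 ≈ 11.452.

11.452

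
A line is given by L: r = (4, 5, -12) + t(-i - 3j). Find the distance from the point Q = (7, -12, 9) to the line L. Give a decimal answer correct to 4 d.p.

Taking (4, 5, -12) on L with direction v = (-1, -3, 0): w = Q − (4, 5, -12) = (3, -17, 21), and w × v = (63, -21, -26).
Distance = |w × v| / |v| = √5086 / √10 ≈ 22.5522.

22.5522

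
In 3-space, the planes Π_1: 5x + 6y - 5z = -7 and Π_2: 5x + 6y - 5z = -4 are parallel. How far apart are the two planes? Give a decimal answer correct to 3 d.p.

Same normal n = (5, 6, -5) with |n| = √86; distance = |-7 − (-4)| / |n| = 3/√86 ≈ 0.323.

0.323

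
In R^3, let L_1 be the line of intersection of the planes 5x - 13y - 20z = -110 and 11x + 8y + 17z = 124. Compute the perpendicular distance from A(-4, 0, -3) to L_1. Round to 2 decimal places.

10.22

Direction of L_1: (5, -13, -20) × (11, 8, 17) = (-61, -305, 183).
A point on L_1: solving the two plane equations with x = 3 gives (3, 5, 3).
Taking (3, 5, 3) on L_1 with direction v = (-61, -305, 183): w = A − (3, 5, 3) = (-7, -5, -6), and w × v = (-2745, 1647, 1830).
Distance = |w × v| / |v| = √13596534 / √130235 ≈ 10.22.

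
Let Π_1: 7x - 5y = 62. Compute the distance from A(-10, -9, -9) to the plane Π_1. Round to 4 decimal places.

n·A − d = (7)·(-10) + (-5)·(-9) + (0)·(-9) − 62 = -87; |n| = √74.
Distance = |-87| / √74 = 87/√74 ≈ 10.1135.

10.1135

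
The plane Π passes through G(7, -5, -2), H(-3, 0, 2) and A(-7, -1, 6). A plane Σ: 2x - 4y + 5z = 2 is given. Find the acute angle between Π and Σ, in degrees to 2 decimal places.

GH = (-10, 5, 4), GA = (-14, 4, 8); a normal to Π is GH × GA = (24, 24, 30).
Using G: Π has equation 24x + 24y + 30z = -12.
cos θ = |n₁·n₂| / (|n₁||n₂|) = |102| / (√2052 · √45).
θ = arccos(0.33566) ≈ 70.39°.

70.39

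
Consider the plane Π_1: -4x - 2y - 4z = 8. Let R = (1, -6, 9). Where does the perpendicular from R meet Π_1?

(-3, -8, 5)

Foot = R − λn with λ = (n·R − d)/|n|² = (-28 − 8)/36 = -1.
Foot = (1, -6, 9) − (-1)·(-4, -2, -4) = (-3, -8, 5).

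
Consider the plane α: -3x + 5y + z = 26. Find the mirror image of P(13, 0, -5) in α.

λ = (n·P − d)/|n|² = (-44 − 26)/35 = -2.
Reflection = P − 2λn = (13, 0, -5) − (-4)·(-3, 5, 1) = (1, 20, -1).

(1, 20, -1)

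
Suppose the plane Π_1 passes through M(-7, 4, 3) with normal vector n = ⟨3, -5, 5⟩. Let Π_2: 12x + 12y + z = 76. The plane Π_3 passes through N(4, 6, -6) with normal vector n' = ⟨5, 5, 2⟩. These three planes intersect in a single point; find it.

(-2, 8, 4)

Π_1: n·r = n·M gives 3x - 5y + 5z = -26.
Π_3: n'·r = n'·N gives 5x + 5y + 2z = 38.
Solving the 3×3 linear system 3x - 5y + 5z = -26, 12x + 12y + z = 76, 5x + 5y + 2z = 38 (e.g. by elimination or Cramer's rule, determinant = 152) gives (-2, 8, 4).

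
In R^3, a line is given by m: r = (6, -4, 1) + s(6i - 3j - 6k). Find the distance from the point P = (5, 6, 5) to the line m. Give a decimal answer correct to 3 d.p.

8.518

Taking (6, -4, 1) on m with direction v = (6, -3, -6): w = P − (6, -4, 1) = (-1, 10, 4), and w × v = (-48, 18, -57).
Distance = |w × v| / |v| = √5877 / √81 ≈ 8.518.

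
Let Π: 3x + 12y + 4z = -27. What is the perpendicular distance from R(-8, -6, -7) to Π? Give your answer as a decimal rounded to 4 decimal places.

7.4615

n·R − d = (3)·(-8) + (12)·(-6) + (4)·(-7) − (-27) = -97; |n| = √169.
Distance = |-97| / √169 = 97/√169 ≈ 7.4615.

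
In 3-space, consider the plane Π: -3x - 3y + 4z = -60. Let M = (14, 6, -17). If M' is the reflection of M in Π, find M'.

λ = (n·M − d)/|n|² = (-128 − (-60))/34 = -2.
Reflection = M − 2λn = (14, 6, -17) − (-4)·(-3, -3, 4) = (2, -6, -1).

(2, -6, -1)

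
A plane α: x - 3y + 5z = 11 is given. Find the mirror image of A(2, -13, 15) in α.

λ = (n·A − d)/|n|² = (116 − 11)/35 = 3.
Reflection = A − 2λn = (2, -13, 15) − 6·(1, -3, 5) = (-4, 5, -15).

(-4, 5, -15)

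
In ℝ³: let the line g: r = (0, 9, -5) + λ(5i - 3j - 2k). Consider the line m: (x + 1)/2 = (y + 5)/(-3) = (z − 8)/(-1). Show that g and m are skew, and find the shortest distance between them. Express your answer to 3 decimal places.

m has direction (2, -3, -1) through (-1, -5, 8).
Common perpendicular direction n = (5, -3, -2) × (2, -3, -1) = (-3, 1, -9).
With w = (-1, -5, 8) − (0, 9, -5) = (-1, -14, 13), w · n = -128.
Since n ≠ 0 the lines are not parallel, and w · n = -128 ≠ 0 so they do not intersect; hence they are skew.
Distance = |w · n| / |n| = |-128| / √91 ≈ 13.418.

13.418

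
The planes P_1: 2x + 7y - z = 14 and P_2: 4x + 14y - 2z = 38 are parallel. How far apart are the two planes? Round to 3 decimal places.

Rescale P_2 by 1/2: 2x + 7y - z = 19. Then distance = |14 − 19| / √54 ≈ 0.680.

0.680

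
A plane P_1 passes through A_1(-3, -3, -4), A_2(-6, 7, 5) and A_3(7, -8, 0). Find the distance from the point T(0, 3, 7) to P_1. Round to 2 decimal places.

A_1A_2 = (-3, 10, 9), A_1A_3 = (10, -5, 4); a normal to P_1 is A_1A_2 × A_1A_3 = (85, 102, -85).
Using A_1: P_1 has equation 85x + 102y - 85z = -221.
n·T − d = (85)·(0) + (102)·(3) + (-85)·(7) − (-221) = -68; |n| = √24854.
Distance = |-68| / √24854 = 68/√24854 ≈ 0.43.

0.43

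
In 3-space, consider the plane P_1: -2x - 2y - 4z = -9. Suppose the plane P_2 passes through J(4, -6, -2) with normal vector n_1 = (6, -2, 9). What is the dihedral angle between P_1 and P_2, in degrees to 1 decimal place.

35.3

P_2: n_1·r = n_1·J gives 6x - 2y + 9z = 18.
cos θ = |n₁·n₂| / (|n₁||n₂|) = |-44| / (√24 · √121).
θ = arccos(0.81650) ≈ 35.3°.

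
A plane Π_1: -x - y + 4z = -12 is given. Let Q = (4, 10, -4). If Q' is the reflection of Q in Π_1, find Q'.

(2, 8, 4)

λ = (n·Q − d)/|n|² = (-30 − (-12))/18 = -1.
Reflection = Q − 2λn = (4, 10, -4) − (-2)·(-1, -1, 4) = (2, 8, 4).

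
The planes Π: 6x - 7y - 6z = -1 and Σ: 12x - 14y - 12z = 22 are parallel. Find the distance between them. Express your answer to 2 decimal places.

1.09

Rescale Σ by 1/2: 6x - 7y - 6z = 11. Then distance = |-1 − 11| / √121 ≈ 1.09.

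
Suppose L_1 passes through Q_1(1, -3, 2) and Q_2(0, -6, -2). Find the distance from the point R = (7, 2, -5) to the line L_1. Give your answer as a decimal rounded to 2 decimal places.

10.40

A direction vector for L_1 is Q_2 − Q_1 = (-1, -3, -4).
Taking (1, -3, 2) on L_1 with direction v = (-1, -3, -4): w = R − (1, -3, 2) = (6, 5, -7), and w × v = (-41, 31, -13).
Distance = |w × v| / |v| = √2811 / √26 ≈ 10.40.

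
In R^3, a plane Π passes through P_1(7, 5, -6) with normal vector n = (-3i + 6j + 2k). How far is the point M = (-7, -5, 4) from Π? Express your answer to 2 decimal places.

0.29

Π: n·r = n·P_1 gives -3x + 6y + 2z = -3.
n·M − d = (-3)·(-7) + (6)·(-5) + (2)·(4) − (-3) = 2; |n| = √49.
Distance = |2| / √49 = 2/√49 ≈ 0.29.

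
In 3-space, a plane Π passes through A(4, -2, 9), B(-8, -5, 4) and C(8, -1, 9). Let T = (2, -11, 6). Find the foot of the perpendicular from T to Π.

AB = (-12, -3, -5), AC = (4, 1, 0); a normal to Π is AB × AC = (5, -20, 0).
Using A: Π has equation 5x - 20y = 60.
Foot = T − λn with λ = (n·T − d)/|n|² = (230 − 60)/425 = 2/5.
Foot = (2, -11, 6) − (2/5)·(5, -20, 0) = (0, -3, 6).

(0, -3, 6)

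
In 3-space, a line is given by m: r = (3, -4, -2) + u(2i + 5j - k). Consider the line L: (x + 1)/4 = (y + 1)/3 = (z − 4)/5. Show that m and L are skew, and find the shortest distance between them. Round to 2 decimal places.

L has direction (4, 3, 5) through (-1, -1, 4).
Common perpendicular direction n = (2, 5, -1) × (4, 3, 5) = (28, -14, -14).
With w = (-1, -1, 4) − (3, -4, -2) = (-4, 3, 6), w · n = -238.
Since n ≠ 0 the lines are not parallel, and w · n = -238 ≠ 0 so they do not intersect; hence they are skew.
Distance = |w · n| / |n| = |-238| / √1176 ≈ 6.94.

6.94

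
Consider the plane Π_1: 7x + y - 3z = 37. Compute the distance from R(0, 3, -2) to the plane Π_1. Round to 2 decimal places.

n·R − d = (7)·(0) + (1)·(3) + (-3)·(-2) − 37 = -28; |n| = √59.
Distance = |-28| / √59 = 28/√59 ≈ 3.65.

3.65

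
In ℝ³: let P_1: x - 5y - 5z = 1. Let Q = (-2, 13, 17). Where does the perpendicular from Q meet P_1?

Foot = Q − λn with λ = (n·Q − d)/|n|² = (-152 − 1)/51 = -3.
Foot = (-2, 13, 17) − (-3)·(1, -5, -5) = (1, -2, 2).

(1, -2, 2)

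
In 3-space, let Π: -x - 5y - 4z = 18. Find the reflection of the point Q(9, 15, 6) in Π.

λ = (n·Q − d)/|n|² = (-108 − 18)/42 = -3.
Reflection = Q − 2λn = (9, 15, 6) − (-6)·(-1, -5, -4) = (3, -15, -18).

(3, -15, -18)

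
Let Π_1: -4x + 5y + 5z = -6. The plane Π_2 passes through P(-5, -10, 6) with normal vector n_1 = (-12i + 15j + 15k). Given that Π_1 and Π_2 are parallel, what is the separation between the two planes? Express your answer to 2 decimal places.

0.74

Π_2: n_1·r = n_1·P gives -12x + 15y + 15z = 0.
Rescale Π_2 by 1/3: -4x + 5y + 5z = 0. Then distance = |-6 − 0| / √66 ≈ 0.74.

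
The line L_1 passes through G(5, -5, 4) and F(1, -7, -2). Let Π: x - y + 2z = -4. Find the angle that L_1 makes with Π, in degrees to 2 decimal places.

A direction vector for L_1 is F − G = (-4, -2, -6).
sin θ = |n·v| / (|n||v|) = |-14| / (√6 · √56) = 0.76376.
θ ≈ 49.80°.

49.80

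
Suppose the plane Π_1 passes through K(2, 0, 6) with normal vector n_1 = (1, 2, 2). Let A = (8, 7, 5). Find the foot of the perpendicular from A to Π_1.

Π_1: n_1·r = n_1·K gives x + 2y + 2z = 14.
Foot = A − λn with λ = (n·A − d)/|n|² = (32 − 14)/9 = 2.
Foot = (8, 7, 5) − 2·(1, 2, 2) = (6, 3, 1).

(6, 3, 1)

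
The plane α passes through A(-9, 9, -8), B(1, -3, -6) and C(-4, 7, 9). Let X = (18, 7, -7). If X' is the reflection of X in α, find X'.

AB = (10, -12, 2), AC = (5, -2, 17); a normal to α is AB × AC = (-200, -160, 40).
Using A: α has equation -200x - 160y + 40z = 40.
λ = (n·X − d)/|n|² = (-5000 − 40)/67200 = -3/40.
Reflection = X − 2λn = (18, 7, -7) − (-3/20)·(-200, -160, 40) = (-12, -17, -1).

(-12, -17, -1)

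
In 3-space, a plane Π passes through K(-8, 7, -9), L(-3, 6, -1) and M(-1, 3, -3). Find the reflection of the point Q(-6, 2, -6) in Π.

KL = (5, -1, 8), KM = (7, -4, 6); a normal to Π is KL × KM = (26, 26, -13).
Using K: Π has equation 26x + 26y - 13z = 91.
λ = (n·Q − d)/|n|² = (-26 − 91)/1521 = -1/13.
Reflection = Q − 2λn = (-6, 2, -6) − (-2/13)·(26, 26, -13) = (-2, 6, -8).

(-2, 6, -8)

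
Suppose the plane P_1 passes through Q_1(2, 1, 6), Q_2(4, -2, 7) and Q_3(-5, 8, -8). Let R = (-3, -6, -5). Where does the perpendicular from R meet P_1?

(2, -3, -6)

Q_1Q_2 = (2, -3, 1), Q_1Q_3 = (-7, 7, -14); a normal to P_1 is Q_1Q_2 × Q_1Q_3 = (35, 21, -7).
Using Q_1: P_1 has equation 35x + 21y - 7z = 49.
Foot = R − λn with λ = (n·R − d)/|n|² = (-196 − 49)/1715 = -1/7.
Foot = (-3, -6, -5) − (-1/7)·(35, 21, -7) = (2, -3, -6).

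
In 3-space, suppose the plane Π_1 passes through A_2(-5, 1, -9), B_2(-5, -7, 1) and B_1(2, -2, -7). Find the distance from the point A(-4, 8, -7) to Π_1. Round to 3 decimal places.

6.789

A_2B_2 = (0, -8, 10), A_2B_1 = (7, -3, 2); a normal to Π_1 is A_2B_2 × A_2B_1 = (14, 70, 56).
Using A_2: Π_1 has equation 14x + 70y + 56z = -504.
n·A − d = (14)·(-4) + (70)·(8) + (56)·(-7) − (-504) = 616; |n| = √8232.
Distance = |616| / √8232 = 616/√8232 ≈ 6.789.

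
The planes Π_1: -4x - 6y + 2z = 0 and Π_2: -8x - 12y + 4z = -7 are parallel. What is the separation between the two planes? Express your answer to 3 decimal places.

0.468

Rescale Π_2 by 1/2: -4x - 6y + 2z = -7/2. Then distance = |0 − (-7/2)| / √56 ≈ 0.468.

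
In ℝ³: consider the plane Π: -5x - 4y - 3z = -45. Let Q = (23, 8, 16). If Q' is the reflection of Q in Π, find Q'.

(-7, -16, -2)

λ = (n·Q − d)/|n|² = (-195 − (-45))/50 = -3.
Reflection = Q − 2λn = (23, 8, 16) − (-6)·(-5, -4, -3) = (-7, -16, -2).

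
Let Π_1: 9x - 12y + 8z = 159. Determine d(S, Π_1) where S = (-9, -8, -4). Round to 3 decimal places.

10.353

n·S − d = (9)·(-9) + (-12)·(-8) + (8)·(-4) − 159 = -176; |n| = √289.
Distance = |-176| / √289 = 176/√289 ≈ 10.353.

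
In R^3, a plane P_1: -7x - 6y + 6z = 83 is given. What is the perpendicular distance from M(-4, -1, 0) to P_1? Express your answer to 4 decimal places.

4.4545

n·M − d = (-7)·(-4) + (-6)·(-1) + (6)·(0) − 83 = -49; |n| = √121.
Distance = |-49| / √121 = 49/√121 ≈ 4.4545.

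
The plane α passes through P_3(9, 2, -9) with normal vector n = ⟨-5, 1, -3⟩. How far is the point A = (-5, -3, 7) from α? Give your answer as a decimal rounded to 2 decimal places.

2.87

α: n·r = n·P_3 gives -5x + y - 3z = -16.
n·A − d = (-5)·(-5) + (1)·(-3) + (-3)·(7) − (-16) = 17; |n| = √35.
Distance = |17| / √35 = 17/√35 ≈ 2.87.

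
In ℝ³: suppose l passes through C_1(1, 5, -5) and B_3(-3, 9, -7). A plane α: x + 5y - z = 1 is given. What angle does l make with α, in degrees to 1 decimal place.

35.3

A direction vector for l is B_3 − C_1 = (-4, 4, -2).
sin θ = |n·v| / (|n||v|) = |18| / (√27 · √36) = 0.57735.
θ ≈ 35.3°.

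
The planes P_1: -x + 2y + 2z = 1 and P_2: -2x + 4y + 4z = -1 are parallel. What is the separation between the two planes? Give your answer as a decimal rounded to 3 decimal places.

0.500

Rescale P_2 by 1/2: -x + 2y + 2z = -1/2. Then distance = |1 − (-1/2)| / √9 ≈ 0.500.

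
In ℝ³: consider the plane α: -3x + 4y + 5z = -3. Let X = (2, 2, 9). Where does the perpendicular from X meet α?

Foot = X − λn with λ = (n·X − d)/|n|² = (47 − (-3))/50 = 1.
Foot = (2, 2, 9) − 1·(-3, 4, 5) = (5, -2, 4).

(5, -2, 4)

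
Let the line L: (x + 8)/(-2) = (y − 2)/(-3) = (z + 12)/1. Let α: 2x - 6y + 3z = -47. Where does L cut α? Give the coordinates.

(-10, -1, -11)

L has direction (-2, -3, 1) through (-8, 2, -12).
Substitute r = (-8, 2, -12) + t(-2, -3, 1) into the plane: -64 + 17t = -47, so t = 1.
Intersection: (-8, 2, -12) + 1·(-2, -3, 1) = (-10, -1, -11).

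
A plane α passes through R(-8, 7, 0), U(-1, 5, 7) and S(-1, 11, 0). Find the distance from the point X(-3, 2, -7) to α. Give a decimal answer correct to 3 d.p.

RU = (7, -2, 7), RS = (7, 4, 0); a normal to α is RU × RS = (-28, 49, 42).
Using R: α has equation -28x + 49y + 42z = 567.
n·X − d = (-28)·(-3) + (49)·(2) + (42)·(-7) − 567 = -679; |n| = √4949.
Distance = |-679| / √4949 = 679/√4949 ≈ 9.652.

9.652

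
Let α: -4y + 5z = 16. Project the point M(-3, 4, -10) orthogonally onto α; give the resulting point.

Foot = M − λn with λ = (n·M − d)/|n|² = (-66 − 16)/41 = -2.
Foot = (-3, 4, -10) − (-2)·(0, -4, 5) = (-3, -4, 0).

(-3, -4, 0)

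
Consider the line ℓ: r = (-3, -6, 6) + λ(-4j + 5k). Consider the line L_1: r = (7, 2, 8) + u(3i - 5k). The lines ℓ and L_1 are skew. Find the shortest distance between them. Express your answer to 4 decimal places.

12.4050

Common perpendicular direction n = (0, -4, 5) × (3, 0, -5) = (20, 15, 12).
With w = (7, 2, 8) − (-3, -6, 6) = (10, 8, 2), w · n = 344.
Distance = |w · n| / |n| = |344| / √769 ≈ 12.4050.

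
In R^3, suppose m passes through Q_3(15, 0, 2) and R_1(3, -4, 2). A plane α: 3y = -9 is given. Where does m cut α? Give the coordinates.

A direction vector for m is R_1 − Q_3 = (-12, -4, 0).
Substitute r = (15, 0, 2) + t(-12, -4, 0) into the plane: 0 + (-12)t = -9, so t = 3/4.
Intersection: (15, 0, 2) + (3/4)·(-12, -4, 0) = (6, -3, 2).

(6, -3, 2)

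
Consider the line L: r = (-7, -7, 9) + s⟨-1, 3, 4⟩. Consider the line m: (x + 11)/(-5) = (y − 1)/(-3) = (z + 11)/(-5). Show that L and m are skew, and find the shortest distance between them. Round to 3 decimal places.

m has direction (-5, -3, -5) through (-11, 1, -11).
Common perpendicular direction n = (-1, 3, 4) × (-5, -3, -5) = (-3, -25, 18).
With w = (-11, 1, -11) − (-7, -7, 9) = (-4, 8, -20), w · n = -548.
Since n ≠ 0 the lines are not parallel, and w · n = -548 ≠ 0 so they do not intersect; hence they are skew.
Distance = |w · n| / |n| = |-548| / √958 ≈ 17.705.

17.705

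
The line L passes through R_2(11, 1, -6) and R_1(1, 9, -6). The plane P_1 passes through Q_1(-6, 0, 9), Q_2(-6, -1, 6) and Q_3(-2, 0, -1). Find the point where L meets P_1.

A direction vector for L is R_1 − R_2 = (-10, 8, 0).
Q_1Q_2 = (0, -1, -3), Q_1Q_3 = (4, 0, -10); a normal to P_1 is Q_1Q_2 × Q_1Q_3 = (10, -12, 4).
Using Q_1: P_1 has equation 10x - 12y + 4z = -24.
Substitute r = (11, 1, -6) + t(-10, 8, 0) into the plane: 74 + (-196)t = -24, so t = 1/2.
Intersection: (11, 1, -6) + (1/2)·(-10, 8, 0) = (6, 5, -6).

(6, 5, -6)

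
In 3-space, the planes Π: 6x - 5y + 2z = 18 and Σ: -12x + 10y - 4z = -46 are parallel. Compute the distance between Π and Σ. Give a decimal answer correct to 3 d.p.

Rescale Σ by 1/(-2): 6x - 5y + 2z = 23. Then distance = |18 − 23| / √65 ≈ 0.620.

0.620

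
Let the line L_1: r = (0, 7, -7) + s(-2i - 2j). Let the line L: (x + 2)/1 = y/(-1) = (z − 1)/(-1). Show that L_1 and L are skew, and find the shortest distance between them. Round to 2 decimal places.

L has direction (1, -1, -1) through (-2, 0, 1).
Common perpendicular direction n = (-2, -2, 0) × (1, -1, -1) = (2, -2, 4).
With w = (-2, 0, 1) − (0, 7, -7) = (-2, -7, 8), w · n = 42.
Since n ≠ 0 the lines are not parallel, and w · n = 42 ≠ 0 so they do not intersect; hence they are skew.
Distance = |w · n| / |n| = |42| / √24 ≈ 8.57.

8.57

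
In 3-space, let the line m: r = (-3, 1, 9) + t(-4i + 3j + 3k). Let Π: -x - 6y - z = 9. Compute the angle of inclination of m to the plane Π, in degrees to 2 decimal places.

sin θ = |n·v| / (|n||v|) = |-17| / (√38 · √34) = 0.47295.
θ ≈ 28.23°.

28.23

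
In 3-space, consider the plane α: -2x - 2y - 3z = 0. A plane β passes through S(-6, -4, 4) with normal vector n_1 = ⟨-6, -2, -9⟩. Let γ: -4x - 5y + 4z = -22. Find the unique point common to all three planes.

β: n_1·r = n_1·S gives -6x - 2y - 9z = 8.
Solving the 3×3 linear system -2x - 2y - 3z = 0, -6x - 2y - 9z = 8, -4x - 5y + 4z = -22 (e.g. by elimination or Cramer's rule, determinant = -80) gives (1, 2, -2).

(1, 2, -2)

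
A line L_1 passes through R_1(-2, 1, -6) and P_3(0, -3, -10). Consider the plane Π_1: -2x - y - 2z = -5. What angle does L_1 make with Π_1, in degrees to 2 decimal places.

A direction vector for L_1 is P_3 − R_1 = (2, -4, -4).
sin θ = |n·v| / (|n||v|) = |8| / (√9 · √36) = 0.44444.
θ ≈ 26.39°.

26.39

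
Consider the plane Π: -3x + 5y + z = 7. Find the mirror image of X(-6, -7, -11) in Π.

(-12, 3, -9)

λ = (n·X − d)/|n|² = (-28 − 7)/35 = -1.
Reflection = X − 2λn = (-6, -7, -11) − (-2)·(-3, 5, 1) = (-12, 3, -9).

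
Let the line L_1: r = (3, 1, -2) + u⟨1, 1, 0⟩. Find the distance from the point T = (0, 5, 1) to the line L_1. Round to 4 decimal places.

5.7879

Taking (3, 1, -2) on L_1 with direction v = (1, 1, 0): w = T − (3, 1, -2) = (-3, 4, 3), and w × v = (-3, 3, -7).
Distance = |w × v| / |v| = √67 / √2 ≈ 5.7879.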